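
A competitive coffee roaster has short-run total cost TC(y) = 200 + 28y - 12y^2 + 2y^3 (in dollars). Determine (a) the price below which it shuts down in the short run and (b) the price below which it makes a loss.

Shutdown price = $10; break-even price = $58

Shutdown price = min AVC. AVC = 28 - 12y + 2y^2, with vertex at y = 3 and minimum $10.
ATC = 200/y + 28 - 12y + 2y^2. Setting dATC/dy = −200/y^2 − 12 + 4y = 0 gives y = 5 (since 4·5^3 − 12·5^2 = 200).
min ATC = 200/5 + 28 − 12·5 + 2·5^2 = $58. That is the break-even price.
For $10 ≤ P < $58 the firm produces at a loss; below $10 it shuts down.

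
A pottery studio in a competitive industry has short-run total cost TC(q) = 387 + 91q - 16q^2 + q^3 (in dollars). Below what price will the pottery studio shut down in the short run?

$27 per unit

Short-run supply begins at min AVC. From VC = 91q - 16q^2 + q^3, AVC = 91 - 16q + q^2.
dAVC/dq = -16 + 2q = 0 gives q = 8. min AVC = 91 - 16·8 + 8^2 = 27.
The firm shuts down for any P below $27.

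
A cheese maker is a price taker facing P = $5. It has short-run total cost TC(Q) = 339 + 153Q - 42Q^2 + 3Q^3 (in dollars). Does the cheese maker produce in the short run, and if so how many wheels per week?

Strip out fixed cost: VC = 153Q - 42Q^2 + 3Q^3. Then AVC = 153 - 42Q + 3Q^2 and MC = 153 - 84Q + 9Q^2.
AVC is minimized where dAVC/dQ = -42 + 6Q = 0, at Q = 7; min AVC = 153 - 42·7 + 3·7^2 = $6.
With P < min AVC ($5 < $6), every unit sold adds to the loss.
Best response: produce nothing and absorb the $339 fixed cost.

Shut down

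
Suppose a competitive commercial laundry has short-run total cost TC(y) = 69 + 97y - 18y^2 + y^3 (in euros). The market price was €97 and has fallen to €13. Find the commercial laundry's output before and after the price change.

Output falls from 12 to 0 (the firm shuts down)

AVC = 97 - 18y + y^2, minimized at y = 9 where min AVC = €16. MC = 97 - 36y + 3y^2.
With P = €97 above the shutdown price, P = MC gives y = 12.
At P = €13 < min AVC = €16, price no longer covers variable cost at any output, so the firm shuts down: y = 0.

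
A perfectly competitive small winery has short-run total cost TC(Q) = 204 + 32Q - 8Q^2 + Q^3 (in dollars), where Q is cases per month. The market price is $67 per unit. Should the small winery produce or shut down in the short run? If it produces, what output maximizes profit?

Variable cost is VC = 32Q - 8Q^2 + Q^3, so AVC = VC/Q = 32 - 8Q + Q^2 and MC = dTC/dQ = 32 - 16Q + 3Q^2.
AVC is minimized where dAVC/dQ = -8 + 2Q = 0, at Q = 4; min AVC = 32 - 8·4 + 4^2 = $16.
P = $67 exceeds min AVC = $16, so the firm stays open.
Solving P = MC: -35 - 16Q + 3Q^2 = 0 ⇒ Q = -5/3 or 7. On the upward-sloping branch, Q* = 7.
Check: AVC at Q = 7 is $25 ≤ P, so revenue covers variable cost.
Profit = P·Q − TC = 67·7 − 379 = $90.

Produce at Q = 7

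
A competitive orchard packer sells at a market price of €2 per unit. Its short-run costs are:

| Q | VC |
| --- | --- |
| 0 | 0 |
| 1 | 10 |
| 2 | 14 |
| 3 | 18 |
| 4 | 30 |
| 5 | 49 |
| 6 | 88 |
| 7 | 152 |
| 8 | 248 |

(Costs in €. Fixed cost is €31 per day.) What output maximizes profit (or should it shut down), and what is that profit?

Compute π = P·Q − TC at each output: Q=0: -31; Q=1: -39; Q=2: -41; Q=3: -43; Q=4: -53; Q=5: -70; Q=6: -107; Q=7: -169; Q=8: -263.
Profit is highest at Q = 0. Equivalently, the lowest AVC in the table is 18/3 ≈ €6 at Q = 3, and P = €2 falls below it — price never covers variable cost, so the firm shuts down and loses only its fixed cost.

Q = 0 (shut down); profit = -€31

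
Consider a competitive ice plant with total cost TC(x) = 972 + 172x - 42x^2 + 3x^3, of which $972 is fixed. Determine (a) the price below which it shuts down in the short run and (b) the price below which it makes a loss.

Shutdown price = $25; break-even price = $145

Shutdown price = min AVC. AVC = 172 - 42x + 3x^2, with vertex at x = 7 and minimum $25.
ATC = 972/x + 172 - 42x + 3x^2. Setting dATC/dx = −972/x^2 − 42 + 6x = 0 gives x = 9 (since 6·9^3 − 42·9^2 = 972).
min ATC = 972/9 + 172 − 42·9 + 3·9^2 = $145. That is the break-even price.
For $25 ≤ P < $145 the firm produces at a loss; below $25 it shuts down.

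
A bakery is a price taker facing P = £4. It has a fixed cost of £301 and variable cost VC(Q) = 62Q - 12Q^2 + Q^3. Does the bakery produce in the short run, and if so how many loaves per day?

Shut down

Variable cost is VC = 62Q - 12Q^2 + Q^3, so AVC = VC/Q = 62 - 12Q + Q^2 and MC = dTC/dQ = 62 - 24Q + 3Q^2.
AVC is minimized where dAVC/dQ = -12 + 2Q = 0, at Q = 6; min AVC = 62 - 12·6 + 6^2 = £26.
P = £4 lies below min AVC = £26; no output level covers variable cost.
The firm minimizes its loss by shutting down and losing only its fixed cost of £301.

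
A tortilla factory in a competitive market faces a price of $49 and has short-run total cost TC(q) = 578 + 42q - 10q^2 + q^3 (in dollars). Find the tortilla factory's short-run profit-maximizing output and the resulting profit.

AVC = 42 - 10q + q^2 has its minimum $17 at q = 5; price $49 clears that bar, so the firm operates.
With MC = 42 - 20q + 3q^2, P = MC on the upward-sloping part at q* = 7.
TR = 49·7 = 343. TC = 578 + 147 = 725. Profit = 343 − 725 = -$382.
By producing, the firm covers all variable cost plus $196 of fixed cost; shutting down would lose the full $578.

Profit = -$382 at q = 7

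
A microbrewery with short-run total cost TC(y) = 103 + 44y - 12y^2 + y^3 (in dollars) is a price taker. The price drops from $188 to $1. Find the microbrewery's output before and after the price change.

AVC = 44 - 12y + y^2, minimized at y = 6 where min AVC = $8. MC = 44 - 24y + 3y^2.
With P = $188 above the shutdown price, P = MC gives y = 12.
At P = $1 < min AVC = $8, price no longer covers variable cost at any output, so the firm shuts down: y = 0.

Output falls from 12 to 0 (the firm shuts down)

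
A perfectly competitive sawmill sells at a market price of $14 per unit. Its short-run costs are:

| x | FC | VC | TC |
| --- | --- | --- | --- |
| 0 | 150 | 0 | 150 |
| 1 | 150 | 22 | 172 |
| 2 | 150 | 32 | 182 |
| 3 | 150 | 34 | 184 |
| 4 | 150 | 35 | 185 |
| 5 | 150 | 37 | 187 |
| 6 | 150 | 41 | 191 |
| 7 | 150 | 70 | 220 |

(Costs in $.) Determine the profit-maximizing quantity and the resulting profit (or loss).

x = 6; profit = -$107

Compute π = P·x − TC at each output: x=0: -150; x=1: -158; x=2: -154; x=3: -142; x=4: -129; x=5: -117; x=6: -107; x=7: -122.
Profit is maximized at x = 6. AVC there is 41/6 = $6.83 ≤ P, so producing beats shutting down (which would give -$150).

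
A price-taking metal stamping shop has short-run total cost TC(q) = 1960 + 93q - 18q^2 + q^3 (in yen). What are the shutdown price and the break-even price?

Shutdown price = ¥12; break-even price = ¥177

AVC = 93 - 18q + q^2; minimized at q = 9, giving min AVC = ¥12. That is the shutdown price.
ATC = 1960/q + 93 - 18q + q^2. Setting dATC/dq = −1960/q^2 − 18 + 2q = 0 gives q = 14 (since 2·14^3 − 18·14^2 = 1960).
min ATC = 1960/14 + 93 − 18·14 + 14^2 = ¥177. That is the break-even price.
Between these two prices the firm operates at a loss; above ¥177 it earns a profit.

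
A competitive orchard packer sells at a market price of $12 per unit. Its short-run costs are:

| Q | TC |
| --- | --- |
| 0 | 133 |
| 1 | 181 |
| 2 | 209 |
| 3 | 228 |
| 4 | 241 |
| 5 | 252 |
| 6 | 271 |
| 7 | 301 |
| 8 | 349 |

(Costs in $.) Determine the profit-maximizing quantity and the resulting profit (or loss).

Tabulate TR − TC: Q=0: -133; Q=1: -169; Q=2: -185; Q=3: -192; Q=4: -193; Q=5: -192; Q=6: -199; Q=7: -217; Q=8: -253.
Profit is highest at Q = 0. Equivalently, the lowest AVC in the table is 138/6 ≈ $23 at Q = 6, and P = $12 falls below it — price never covers variable cost, so the firm shuts down and loses only its fixed cost.

Q = 0 (shut down); profit = -$133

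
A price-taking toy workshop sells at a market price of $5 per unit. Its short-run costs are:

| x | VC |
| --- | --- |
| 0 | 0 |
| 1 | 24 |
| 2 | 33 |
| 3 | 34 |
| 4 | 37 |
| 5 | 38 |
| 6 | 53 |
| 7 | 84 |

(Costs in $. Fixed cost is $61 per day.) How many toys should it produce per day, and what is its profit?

x = 0 (shut down); profit = -$61

Profit at each row (π = 5x − TC): x=0: -61; x=1: -80; x=2: -84; x=3: -80; x=4: -78; x=5: -74; x=6: -84; x=7: -110.
Profit is highest at x = 0. Equivalently, the lowest AVC in the table is 38/5 ≈ $7.60 at x = 5, and P = $5 falls below it — price never covers variable cost, so the firm shuts down and loses only its fixed cost.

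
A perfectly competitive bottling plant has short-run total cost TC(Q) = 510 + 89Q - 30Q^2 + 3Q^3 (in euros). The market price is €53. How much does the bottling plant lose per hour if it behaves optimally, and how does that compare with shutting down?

Profit = -€294 at Q = 6

AVC = 89 - 30Q + 3Q^2; min AVC = €14 at Q = 5. Since P = €53 ≥ min AVC, the firm produces.
With MC = 89 - 60Q + 9Q^2, P = MC on the upward-sloping part at Q* = 6.
TR = 53·6 = 318. TC = 510 + 102 = 612. Profit = 318 − 612 = -€294.
By producing, the firm covers all variable cost plus €216 of fixed cost; shutting down would lose the full €510.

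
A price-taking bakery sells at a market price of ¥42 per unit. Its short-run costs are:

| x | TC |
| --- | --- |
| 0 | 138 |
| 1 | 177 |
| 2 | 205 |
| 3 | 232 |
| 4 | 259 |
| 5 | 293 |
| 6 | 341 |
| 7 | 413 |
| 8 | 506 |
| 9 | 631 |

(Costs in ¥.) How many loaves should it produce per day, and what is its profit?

Compute π = P·x − TC at each output: x=0: -138; x=1: -135; x=2: -121; x=3: -106; x=4: -91; x=5: -83; x=6: -89; x=7: -119; x=8: -170; x=9: -253.
Profit is maximized at x = 5. AVC there is 155/5 = ¥31 ≤ P, so producing beats shutting down (which would give -¥138).

x = 5; profit = -¥83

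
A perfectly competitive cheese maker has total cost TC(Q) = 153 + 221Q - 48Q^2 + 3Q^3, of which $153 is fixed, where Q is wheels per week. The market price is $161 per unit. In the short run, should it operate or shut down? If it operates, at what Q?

Variable cost is VC = 221Q - 48Q^2 + 3Q^3, so AVC = VC/Q = 221 - 48Q + 3Q^2 and MC = dTC/dQ = 221 - 96Q + 9Q^2.
The AVC parabola has its vertex at Q = 48/6 = 8, where AVC = 221 - 48·8 + 3·8^2 = $29.
P = $161 exceeds min AVC = $29, so the firm stays open.
Set P = MC: 161 = 221 - 96Q + 9Q^2 → 60 - 96Q + 9Q^2 = 0. The roots are Q = 2/3 and Q = 10; the profit-maximizing output is on the rising part of MC, so Q* = 10.
Check: AVC at Q = 10 is $41 ≤ P, so revenue covers variable cost.
Profit = P·Q − TC = 161·10 − 563 = $1047.

Produce at Q = 10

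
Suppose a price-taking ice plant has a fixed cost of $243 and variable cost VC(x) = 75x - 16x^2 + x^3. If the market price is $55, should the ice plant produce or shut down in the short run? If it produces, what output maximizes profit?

Variable cost is VC = 75x - 16x^2 + x^3, so AVC = VC/x = 75 - 16x + x^2 and MC = dTC/dx = 75 - 32x + 3x^2.
AVC is minimized where dAVC/dx = -16 + 2x = 0, at x = 8; min AVC = 75 - 16·8 + 8^2 = $11.
Because $55 ≥ $11, revenue can cover variable cost; the firm operates.
P = MC gives 20 - 32x + 3x^2 = 0, with roots 2/3 and 10. Take the larger (rising MC): x* = 10.
Check: AVC at x = 10 is $15 ≤ P, so revenue covers variable cost.
Profit = P·x − TC = 55·10 − 393 = $157.

Produce at x = 10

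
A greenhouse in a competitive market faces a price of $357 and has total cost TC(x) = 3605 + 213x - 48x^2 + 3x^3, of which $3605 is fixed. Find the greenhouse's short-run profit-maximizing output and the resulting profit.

AVC = 213 - 48x + 3x^2 has its minimum $21 at x = 8; price $357 clears that bar, so the firm operates.
With MC = 213 - 96x + 9x^2, P = MC on the upward-sloping part at x* = 12.
TR = 357·12 = 4284. TC = 3605 + 828 = 4433. Profit = 4284 − 4433 = -$149.
Shutting down would mean losing the fixed cost of $3605, so operating at a loss of $149 is better by $3456.

Profit = -$149 at x = 12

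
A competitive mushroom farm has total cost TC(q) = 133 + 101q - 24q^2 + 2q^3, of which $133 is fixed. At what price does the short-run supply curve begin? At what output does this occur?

The firm shuts down when price falls below the minimum of average variable cost. AVC = VC/q = 101 - 24q + 2q^2.
At the minimum of AVC, MC = AVC. MC = 101 - 48q + 6q^2; setting MC = AVC gives 4q^2 - 24q = 0, so q = 6. min AVC = 29.
The firm shuts down for any P below $29.

$29 per unit, at q = 6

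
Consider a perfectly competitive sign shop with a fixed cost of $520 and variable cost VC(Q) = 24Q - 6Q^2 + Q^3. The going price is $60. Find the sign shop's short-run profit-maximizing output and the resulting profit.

AVC = 24 - 6Q + Q^2; min AVC = $15 at Q = 3. Since P = $60 ≥ min AVC, the firm produces.
With MC = 24 - 12Q + 3Q^2, P = MC on the upward-sloping part at Q* = 6.
TR = 60·6 = 360. TC = 520 + 144 = 664. Profit = 360 − 664 = -$304.
Shutting down would mean losing the fixed cost of $520, so operating at a loss of $304 is better by $216.

Profit = -$304 at Q = 6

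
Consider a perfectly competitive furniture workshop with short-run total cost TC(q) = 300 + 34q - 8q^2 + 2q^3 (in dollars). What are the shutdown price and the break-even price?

Shutdown price = $26; break-even price = $104

Shutdown price = min AVC. AVC = 34 - 8q + 2q^2, with vertex at q = 2 and minimum $26.
ATC = 300/q + 34 - 8q + 2q^2. Setting dATC/dq = −300/q^2 − 8 + 4q = 0 gives q = 5 (since 4·5^3 − 8·5^2 = 300).
min ATC = 300/5 + 34 − 8·5 + 2·5^2 = $104. That is the break-even price.
Between these two prices the firm operates at a loss; above $104 it earns a profit.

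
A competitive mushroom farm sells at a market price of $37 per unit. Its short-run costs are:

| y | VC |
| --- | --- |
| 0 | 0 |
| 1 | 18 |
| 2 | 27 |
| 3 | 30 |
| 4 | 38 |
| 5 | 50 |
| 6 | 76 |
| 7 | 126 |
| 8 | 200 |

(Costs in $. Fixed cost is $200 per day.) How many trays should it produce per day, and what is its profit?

Profit at each row (π = 37y − TC): y=0: -200; y=1: -181; y=2: -153; y=3: -119; y=4: -90; y=5: -65; y=6: -54; y=7: -67; y=8: -104.
Profit is maximized at y = 6. AVC there is 76/6 = $12.67 ≤ P, so producing beats shutting down (which would give -$200).

y = 6; profit = -$54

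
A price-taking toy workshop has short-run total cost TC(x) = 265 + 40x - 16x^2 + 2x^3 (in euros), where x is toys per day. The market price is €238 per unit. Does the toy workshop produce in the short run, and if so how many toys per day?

Produce at x = 9

From TC, MC = TC'(x) = 40 - 32x + 6x^2 and AVC = VC/x = 40 - 16x + 2x^2.
AVC hits its minimum where MC = AVC, at x = 4, giving min AVC = 40 - 16·4 + 2·4^2 = €8.
Since P = €238 ≥ min AVC = €8, price covers variable cost and the firm should produce.
Solving P = MC: -198 - 32x + 6x^2 = 0 ⇒ x = -11/3 or 9. On the upward-sloping branch, x* = 9.
Check: AVC at x = 9 is €58 ≤ P, so revenue covers variable cost.
Profit = P·x − TC = 238·9 − 787 = €1355.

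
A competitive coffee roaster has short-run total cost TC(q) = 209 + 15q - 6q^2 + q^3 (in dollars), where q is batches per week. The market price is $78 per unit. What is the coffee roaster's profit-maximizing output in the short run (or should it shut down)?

Produce at q = 7

Strip out fixed cost: VC = 15q - 6q^2 + q^3. Then AVC = 15 - 6q + q^2 and MC = 15 - 12q + 3q^2.
The AVC parabola has its vertex at q = 6/2 = 3, where AVC = 15 - 6·3 + 3^2 = $6.
Because $78 ≥ $6, revenue can cover variable cost; the firm operates.
P = MC gives -63 - 12q + 3q^2 = 0, with roots -3 and 7. Take the larger (rising MC): q* = 7.
Check: AVC at q = 7 is $22 ≤ P, so revenue covers variable cost.
Profit = P·q − TC = 78·7 − 363 = $183.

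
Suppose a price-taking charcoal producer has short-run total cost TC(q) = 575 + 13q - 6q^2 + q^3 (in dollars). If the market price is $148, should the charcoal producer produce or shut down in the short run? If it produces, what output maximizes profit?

Variable cost is VC = 13q - 6q^2 + q^3, so AVC = VC/q = 13 - 6q + q^2 and MC = dTC/dq = 13 - 12q + 3q^2.
The AVC parabola has its vertex at q = 6/2 = 3, where AVC = 13 - 6·3 + 3^2 = $4.
P = $148 exceeds min AVC = $4, so the firm stays open.
Set P = MC: 148 = 13 - 12q + 3q^2 → -135 - 12q + 3q^2 = 0. The roots are q = -5 and q = 9; the profit-maximizing output is on the rising part of MC, so q* = 9.
Check: AVC at q = 9 is $40 ≤ P, so revenue covers variable cost.
Profit = P·q − TC = 148·9 − 935 = $397.

Produce at q = 9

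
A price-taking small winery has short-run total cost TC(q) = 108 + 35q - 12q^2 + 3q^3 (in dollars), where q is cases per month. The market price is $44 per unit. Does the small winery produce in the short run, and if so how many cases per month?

Produce at q = 3

Variable cost is VC = 35q - 12q^2 + 3q^3, so AVC = VC/q = 35 - 12q + 3q^2 and MC = dTC/dq = 35 - 24q + 9q^2.
AVC hits its minimum where MC = AVC, at q = 2, giving min AVC = 35 - 12·2 + 3·2^2 = $23.
Because $44 ≥ $23, revenue can cover variable cost; the firm operates.
Solving P = MC: -9 - 24q + 9q^2 = 0 ⇒ q = -1/3 or 3. On the upward-sloping branch, q* = 3.
Check: AVC at q = 3 is $26 ≤ P, so revenue covers variable cost.
Profit = P·q − TC = 44·3 − 186 = -$54, a loss, but smaller than the $108 fixed cost the firm would lose by shutting down.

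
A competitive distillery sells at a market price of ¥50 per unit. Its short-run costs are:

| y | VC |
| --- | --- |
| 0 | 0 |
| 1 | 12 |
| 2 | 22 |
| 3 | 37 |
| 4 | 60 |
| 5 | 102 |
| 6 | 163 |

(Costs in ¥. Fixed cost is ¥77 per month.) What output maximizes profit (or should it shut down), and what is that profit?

y = 5; profit = ¥71

Compute π = P·y − TC at each output: y=0: -77; y=1: -39; y=2: 1; y=3: 36; y=4: 63; y=5: 71; y=6: 60.
Profit is maximized at y = 5. AVC there is 102/5 = ¥20.40 ≤ P, so producing beats shutting down (which would give -¥77).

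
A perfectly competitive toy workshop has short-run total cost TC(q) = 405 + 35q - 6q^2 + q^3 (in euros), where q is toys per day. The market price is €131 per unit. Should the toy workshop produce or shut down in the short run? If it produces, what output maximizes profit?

Variable cost is VC = 35q - 6q^2 + q^3, so AVC = VC/q = 35 - 6q + q^2 and MC = dTC/dq = 35 - 12q + 3q^2.
The AVC parabola has its vertex at q = 6/2 = 3, where AVC = 35 - 6·3 + 3^2 = €26.
Since P = €131 ≥ min AVC = €26, price covers variable cost and the firm should produce.
Set P = MC: 131 = 35 - 12q + 3q^2 → -96 - 12q + 3q^2 = 0. The roots are q = -4 and q = 8; the profit-maximizing output is on the rising part of MC, so q* = 8.
Check: AVC at q = 8 is €51 ≤ P, so revenue covers variable cost.
Profit = P·q − TC = 131·8 − 813 = €235.

Produce at q = 8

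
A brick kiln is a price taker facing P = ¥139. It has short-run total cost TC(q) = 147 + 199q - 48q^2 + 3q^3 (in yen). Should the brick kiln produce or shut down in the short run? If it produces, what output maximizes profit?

Variable cost is VC = 199q - 48q^2 + 3q^3, so AVC = VC/q = 199 - 48q + 3q^2 and MC = dTC/dq = 199 - 96q + 9q^2.
AVC hits its minimum where MC = AVC, at q = 8, giving min AVC = 199 - 48·8 + 3·8^2 = ¥7.
Because ¥139 ≥ ¥7, revenue can cover variable cost; the firm operates.
P = MC gives 60 - 96q + 9q^2 = 0, with roots 2/3 and 10. Take the larger (rising MC): q* = 10.
Check: AVC at q = 10 is ¥19 ≤ P, so revenue covers variable cost.
Profit = P·q − TC = 139·10 − 337 = ¥1053.

Produce at q = 10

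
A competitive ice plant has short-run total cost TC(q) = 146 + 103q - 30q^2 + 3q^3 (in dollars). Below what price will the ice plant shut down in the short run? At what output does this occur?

The firm shuts down when price falls below the minimum of average variable cost. AVC = VC/q = 103 - 30q + 3q^2.
dAVC/dq = -30 + 6q = 0 gives q = 5. min AVC = 103 - 30·5 + 3·5^2 = 28.
So the shutdown price is $28.

$28 per unit, at q = 5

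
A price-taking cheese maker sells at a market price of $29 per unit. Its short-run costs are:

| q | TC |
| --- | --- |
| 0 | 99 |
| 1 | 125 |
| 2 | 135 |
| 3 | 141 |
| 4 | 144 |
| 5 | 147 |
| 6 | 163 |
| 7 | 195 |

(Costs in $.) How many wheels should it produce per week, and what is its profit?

Profit at each row (π = 29q − TC): q=0: -99; q=1: -96; q=2: -77; q=3: -54; q=4: -28; q=5: -2; q=6: 11; q=7: 8.
Profit is maximized at q = 6. AVC there is 64/6 = $10.67 ≤ P, so producing beats shutting down (which would give -$99).

q = 6; profit = $11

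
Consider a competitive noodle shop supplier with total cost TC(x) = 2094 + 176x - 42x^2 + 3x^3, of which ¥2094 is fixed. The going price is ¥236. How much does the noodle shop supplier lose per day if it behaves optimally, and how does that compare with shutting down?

AVC = 176 - 42x + 3x^2; min AVC = ¥29 at x = 7. Since P = ¥236 ≥ min AVC, the firm produces.
MC = 176 - 84x + 9x^2. Setting P = MC and taking the root on the rising branch gives x* = 10.
TR = 236·10 = 2360. TC = 2094 + 560 = 2654. Profit = 2360 − 2654 = -¥294.
By producing, the firm covers all variable cost plus ¥1800 of fixed cost; shutting down would lose the full ¥2094.

Profit = -¥294 at x = 10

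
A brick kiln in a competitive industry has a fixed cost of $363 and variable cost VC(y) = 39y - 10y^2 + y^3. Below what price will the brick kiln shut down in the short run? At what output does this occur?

$14 per unit, at y = 5

The firm shuts down when price falls below the minimum of average variable cost. AVC = VC/y = 39 - 10y + y^2.
At the minimum of AVC, MC = AVC. MC = 39 - 20y + 3y^2; setting MC = AVC gives 2y^2 - 10y = 0, so y = 5. min AVC = 14.
For P < $14 the firm produces nothing.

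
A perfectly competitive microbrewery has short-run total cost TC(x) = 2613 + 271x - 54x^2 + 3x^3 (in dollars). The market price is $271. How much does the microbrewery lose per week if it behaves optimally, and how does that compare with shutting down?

AVC = 271 - 54x + 3x^2; min AVC = $28 at x = 9. Since P = $271 ≥ min AVC, the firm produces.
With MC = 271 - 108x + 9x^2, P = MC on the upward-sloping part at x* = 12.
TR = 271·12 = 3252. TC = 2613 + 660 = 3273. Profit = 3252 − 3273 = -$21.
Shutting down would mean losing the fixed cost of $2613, so operating at a loss of $21 is better by $2592.

Profit = -$21 at x = 12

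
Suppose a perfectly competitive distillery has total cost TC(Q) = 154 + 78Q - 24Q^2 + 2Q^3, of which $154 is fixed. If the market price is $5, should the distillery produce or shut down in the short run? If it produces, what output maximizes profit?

Strip out fixed cost: VC = 78Q - 24Q^2 + 2Q^3. Then AVC = 78 - 24Q + 2Q^2 and MC = 78 - 48Q + 6Q^2.
AVC hits its minimum where MC = AVC, at Q = 6, giving min AVC = 78 - 24·6 + 2·6^2 = $6.
Since P = $5 < min AVC = $6, price fails to cover variable cost at any output.
The firm minimizes its loss by shutting down and losing only its fixed cost of $154.

Shut down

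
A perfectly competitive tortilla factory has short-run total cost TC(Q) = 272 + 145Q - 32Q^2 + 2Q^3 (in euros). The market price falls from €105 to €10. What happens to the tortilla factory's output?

Output falls from 10 to 0 (the firm shuts down)

AVC = 145 - 32Q + 2Q^2, minimized at Q = 8 where min AVC = €17. MC = 145 - 64Q + 6Q^2.
At P = €105 ≥ min AVC, set P = MC on the rising branch: Q = 10.
At P = €10 < min AVC = €17, price no longer covers variable cost at any output, so the firm shuts down: Q = 0.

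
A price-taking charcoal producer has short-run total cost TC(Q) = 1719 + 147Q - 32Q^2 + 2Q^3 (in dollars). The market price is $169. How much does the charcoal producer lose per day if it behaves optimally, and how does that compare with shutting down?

Profit = -$267 at Q = 11

AVC = 147 - 32Q + 2Q^2; min AVC = $19 at Q = 8. Since P = $169 ≥ min AVC, the firm produces.
MC = 147 - 64Q + 6Q^2. Setting P = MC and taking the root on the rising branch gives Q* = 11.
TR = 169·11 = 1859. TC = 1719 + 407 = 2126. Profit = 1859 − 2126 = -$267.
By producing, the firm covers all variable cost plus $1452 of fixed cost; shutting down would lose the full $1719.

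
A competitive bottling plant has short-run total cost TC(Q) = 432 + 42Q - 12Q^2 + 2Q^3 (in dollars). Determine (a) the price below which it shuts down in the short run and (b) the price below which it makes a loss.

Shutdown price = min AVC. AVC = 42 - 12Q + 2Q^2, with vertex at Q = 3 and minimum $24.
ATC = 432/Q + 42 - 12Q + 2Q^2. Setting dATC/dQ = −432/Q^2 − 12 + 4Q = 0 gives Q = 6 (since 4·6^3 − 12·6^2 = 432).
min ATC = 432/6 + 42 − 12·6 + 2·6^2 = $114. That is the break-even price.
Between these two prices the firm operates at a loss; above $114 it earns a profit.

Shutdown price = $24; break-even price = $114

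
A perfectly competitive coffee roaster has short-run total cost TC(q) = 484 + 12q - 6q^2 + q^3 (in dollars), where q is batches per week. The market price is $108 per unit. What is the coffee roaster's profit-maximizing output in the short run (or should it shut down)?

Strip out fixed cost: VC = 12q - 6q^2 + q^3. Then AVC = 12 - 6q + q^2 and MC = 12 - 12q + 3q^2.
AVC is minimized where dAVC/dq = -6 + 2q = 0, at q = 3; min AVC = 12 - 6·3 + 3^2 = $3.
P = $108 exceeds min AVC = $3, so the firm stays open.
P = MC gives -96 - 12q + 3q^2 = 0, with roots -4 and 8. Take the larger (rising MC): q* = 8.
Check: AVC at q = 8 is $28 ≤ P, so revenue covers variable cost.
Profit = P·q − TC = 108·8 − 708 = $156.

Produce at q = 8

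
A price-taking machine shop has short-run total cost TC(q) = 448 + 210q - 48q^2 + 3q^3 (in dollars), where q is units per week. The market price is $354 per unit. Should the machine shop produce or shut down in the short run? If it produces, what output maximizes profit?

Variable cost is VC = 210q - 48q^2 + 3q^3, so AVC = VC/q = 210 - 48q + 3q^2 and MC = dTC/dq = 210 - 96q + 9q^2.
AVC is minimized where dAVC/dq = -48 + 6q = 0, at q = 8; min AVC = 210 - 48·8 + 3·8^2 = $18.
Because $354 ≥ $18, revenue can cover variable cost; the firm operates.
Solving P = MC: -144 - 96q + 9q^2 = 0 ⇒ q = -4/3 or 12. On the upward-sloping branch, q* = 12.
Check: AVC at q = 12 is $66 ≤ P, so revenue covers variable cost.
Profit = P·q − TC = 354·12 − 1240 = $3008.

Produce at q = 12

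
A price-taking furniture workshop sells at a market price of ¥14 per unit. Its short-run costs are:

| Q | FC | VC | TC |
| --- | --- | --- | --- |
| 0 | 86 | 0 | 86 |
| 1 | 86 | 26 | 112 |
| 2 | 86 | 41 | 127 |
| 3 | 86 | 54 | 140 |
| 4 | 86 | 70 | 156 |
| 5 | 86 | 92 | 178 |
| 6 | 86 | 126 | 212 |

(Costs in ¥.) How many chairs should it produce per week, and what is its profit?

Q = 0 (shut down); profit = -¥86

Compute π = P·Q − TC at each output: Q=0: -86; Q=1: -98; Q=2: -99; Q=3: -98; Q=4: -100; Q=5: -108; Q=6: -128.
Profit is highest at Q = 0. Equivalently, the lowest AVC in the table is 70/4 ≈ ¥17.50 at Q = 4, and P = ¥14 falls below it — price never covers variable cost, so the firm shuts down and loses only its fixed cost.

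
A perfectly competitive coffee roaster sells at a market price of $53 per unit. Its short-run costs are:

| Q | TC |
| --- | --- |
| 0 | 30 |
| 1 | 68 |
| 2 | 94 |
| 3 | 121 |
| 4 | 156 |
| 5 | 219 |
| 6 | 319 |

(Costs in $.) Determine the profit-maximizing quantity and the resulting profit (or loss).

Profit at each row (π = 53Q − TC): Q=0: -30; Q=1: -15; Q=2: 12; Q=3: 38; Q=4: 56; Q=5: 46; Q=6: -1.
Profit is maximized at Q = 4. AVC there is 126/4 = $31.50 ≤ P, so producing beats shutting down (which would give -$30).

Q = 4; profit = $56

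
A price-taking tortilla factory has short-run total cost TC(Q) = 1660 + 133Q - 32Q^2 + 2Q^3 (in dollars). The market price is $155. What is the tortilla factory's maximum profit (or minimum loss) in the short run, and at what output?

AVC = 133 - 32Q + 2Q^2 has its minimum $5 at Q = 8; price $155 clears that bar, so the firm operates.
With MC = 133 - 64Q + 6Q^2, P = MC on the upward-sloping part at Q* = 11.
TR = 155·11 = 1705. TC = 1660 + 253 = 1913. Profit = 1705 − 1913 = -$208.
That loss of $208 beats the $1660 the firm would lose by shutting down; producing recovers $1452 of fixed cost.

Profit = -$208 at Q = 11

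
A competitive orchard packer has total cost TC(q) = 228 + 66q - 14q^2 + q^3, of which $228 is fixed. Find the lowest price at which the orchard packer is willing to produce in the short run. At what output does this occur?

$17 per unit, at q = 7

The shutdown price is the minimum of AVC. VC = 66q - 14q^2 + q^3, so AVC = 66 - 14q + q^2.
dAVC/dq = -14 + 2q = 0 gives q = 7. min AVC = 66 - 14·7 + 7^2 = 17.
So the shutdown price is $17.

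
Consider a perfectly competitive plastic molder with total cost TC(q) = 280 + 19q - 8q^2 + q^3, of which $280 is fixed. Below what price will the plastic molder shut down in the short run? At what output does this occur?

$3 per unit, at q = 4

Short-run supply begins at min AVC. From VC = 19q - 8q^2 + q^3, AVC = 19 - 8q + q^2.
At the minimum of AVC, MC = AVC. MC = 19 - 16q + 3q^2; setting MC = AVC gives 2q^2 - 8q = 0, so q = 4. min AVC = 3.
For P < $3 the firm produces nothing.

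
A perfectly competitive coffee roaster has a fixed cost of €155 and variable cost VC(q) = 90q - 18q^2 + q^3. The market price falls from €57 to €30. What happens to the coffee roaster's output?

AVC = 90 - 18q + q^2, minimized at q = 9 where min AVC = €9. MC = 90 - 36q + 3q^2.
With P = €57 above the shutdown price, P = MC gives q = 11.
At P = €30 ≥ min AVC, set P = MC: q = 10. The firm stays open but cuts output.

Output falls from 11 to 10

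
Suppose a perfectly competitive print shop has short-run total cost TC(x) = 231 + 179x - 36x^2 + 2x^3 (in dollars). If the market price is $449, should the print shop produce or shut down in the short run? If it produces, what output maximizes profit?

Produce at x = 15

Strip out fixed cost: VC = 179x - 36x^2 + 2x^3. Then AVC = 179 - 36x + 2x^2 and MC = 179 - 72x + 6x^2.
AVC hits its minimum where MC = AVC, at x = 9, giving min AVC = 179 - 36·9 + 2·9^2 = $17.
P = $449 exceeds min AVC = $17, so the firm stays open.
Set P = MC: 449 = 179 - 72x + 6x^2 → -270 - 72x + 6x^2 = 0. The roots are x = -3 and x = 15; the profit-maximizing output is on the rising part of MC, so x* = 15.
Check: AVC at x = 15 is $89 ≤ P, so revenue covers variable cost.
Profit = P·x − TC = 449·15 − 1566 = $5169.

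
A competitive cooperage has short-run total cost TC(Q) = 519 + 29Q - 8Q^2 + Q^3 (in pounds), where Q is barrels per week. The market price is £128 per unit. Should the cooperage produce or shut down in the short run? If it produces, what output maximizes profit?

Produce at Q = 9

From TC, MC = TC'(Q) = 29 - 16Q + 3Q^2 and AVC = VC/Q = 29 - 8Q + Q^2.
AVC hits its minimum where MC = AVC, at Q = 4, giving min AVC = 29 - 8·4 + 4^2 = £13.
Because £128 ≥ £13, revenue can cover variable cost; the firm operates.
Set P = MC: 128 = 29 - 16Q + 3Q^2 → -99 - 16Q + 3Q^2 = 0. The roots are Q = -11/3 and Q = 9; the profit-maximizing output is on the rising part of MC, so Q* = 9.
Check: AVC at Q = 9 is £38 ≤ P, so revenue covers variable cost.
Profit = P·Q − TC = 128·9 − 861 = £291.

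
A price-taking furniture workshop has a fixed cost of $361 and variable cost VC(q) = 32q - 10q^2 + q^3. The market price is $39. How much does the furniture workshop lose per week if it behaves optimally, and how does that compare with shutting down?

AVC = 32 - 10q + q^2; min AVC = $7 at q = 5. Since P = $39 ≥ min AVC, the firm produces.
With MC = 32 - 20q + 3q^2, P = MC on the upward-sloping part at q* = 7.
TR = 39·7 = 273. TC = 361 + 77 = 438. Profit = 273 − 438 = -$165.
By producing, the firm covers all variable cost plus $196 of fixed cost; shutting down would lose the full $361.

Profit = -$165 at q = 7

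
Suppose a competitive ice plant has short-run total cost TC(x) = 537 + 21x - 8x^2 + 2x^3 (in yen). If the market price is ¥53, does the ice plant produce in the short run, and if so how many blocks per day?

Variable cost is VC = 21x - 8x^2 + 2x^3, so AVC = VC/x = 21 - 8x + 2x^2 and MC = dTC/dx = 21 - 16x + 6x^2.
The AVC parabola has its vertex at x = 8/4 = 2, where AVC = 21 - 8·2 + 2·2^2 = ¥13.
P = ¥53 exceeds min AVC = ¥13, so the firm stays open.
P = MC gives -32 - 16x + 6x^2 = 0, with roots -4/3 and 4. Take the larger (rising MC): x* = 4.
Check: AVC at x = 4 is ¥21 ≤ P, so revenue covers variable cost.
Profit = P·x − TC = 53·4 − 621 = -¥409, a loss, but smaller than the ¥537 fixed cost the firm would lose by shutting down.

Produce at x = 4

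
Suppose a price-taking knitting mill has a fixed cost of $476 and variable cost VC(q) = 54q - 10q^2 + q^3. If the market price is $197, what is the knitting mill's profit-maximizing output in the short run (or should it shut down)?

Strip out fixed cost: VC = 54q - 10q^2 + q^3. Then AVC = 54 - 10q + q^2 and MC = 54 - 20q + 3q^2.
AVC is minimized where dAVC/dq = -10 + 2q = 0, at q = 5; min AVC = 54 - 10·5 + 5^2 = $29.
P = $197 exceeds min AVC = $29, so the firm stays open.
Set P = MC: 197 = 54 - 20q + 3q^2 → -143 - 20q + 3q^2 = 0. The roots are q = -13/3 and q = 11; the profit-maximizing output is on the rising part of MC, so q* = 11.
Check: AVC at q = 11 is $65 ≤ P, so revenue covers variable cost.
Profit = P·q − TC = 197·11 − 1191 = $976.

Produce at q = 11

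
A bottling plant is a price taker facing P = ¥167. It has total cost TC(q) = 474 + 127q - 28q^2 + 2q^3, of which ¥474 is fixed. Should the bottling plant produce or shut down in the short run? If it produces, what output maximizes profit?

Produce at q = 10

Strip out fixed cost: VC = 127q - 28q^2 + 2q^3. Then AVC = 127 - 28q + 2q^2 and MC = 127 - 56q + 6q^2.
The AVC parabola has its vertex at q = 28/4 = 7, where AVC = 127 - 28·7 + 2·7^2 = ¥29.
Since P = ¥167 ≥ min AVC = ¥29, price covers variable cost and the firm should produce.
Solving P = MC: -40 - 56q + 6q^2 = 0 ⇒ q = -2/3 or 10. On the upward-sloping branch, q* = 10.
Check: AVC at q = 10 is ¥47 ≤ P, so revenue covers variable cost.
Profit = P·q − TC = 167·10 − 944 = ¥726.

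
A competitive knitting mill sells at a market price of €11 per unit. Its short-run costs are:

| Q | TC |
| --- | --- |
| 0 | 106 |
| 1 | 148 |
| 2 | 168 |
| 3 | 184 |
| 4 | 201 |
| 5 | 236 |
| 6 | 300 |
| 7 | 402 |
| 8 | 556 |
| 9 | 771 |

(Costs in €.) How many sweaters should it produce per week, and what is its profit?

Tabulate TR − TC: Q=0: -106; Q=1: -137; Q=2: -146; Q=3: -151; Q=4: -157; Q=5: -181; Q=6: -234; Q=7: -325; Q=8: -468; Q=9: -672.
Profit is highest at Q = 0. Equivalently, the lowest AVC in the table is 95/4 ≈ €23.75 at Q = 4, and P = €11 falls below it — price never covers variable cost, so the firm shuts down and loses only its fixed cost.

Q = 0 (shut down); profit = -€106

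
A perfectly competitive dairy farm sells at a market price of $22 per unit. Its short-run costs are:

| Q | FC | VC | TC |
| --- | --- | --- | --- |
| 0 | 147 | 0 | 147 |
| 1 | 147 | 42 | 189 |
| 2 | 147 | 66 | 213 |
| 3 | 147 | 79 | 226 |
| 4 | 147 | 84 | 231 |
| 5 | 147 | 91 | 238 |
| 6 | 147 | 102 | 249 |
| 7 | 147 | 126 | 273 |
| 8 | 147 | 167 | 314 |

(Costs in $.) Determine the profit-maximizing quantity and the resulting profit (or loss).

Profit at each row (π = 22Q − TC): Q=0: -147; Q=1: -167; Q=2: -169; Q=3: -160; Q=4: -143; Q=5: -128; Q=6: -117; Q=7: -119; Q=8: -138.
Profit is maximized at Q = 6. AVC there is 102/6 = $17 ≤ P, so producing beats shutting down (which would give -$147).

Q = 6; profit = -$117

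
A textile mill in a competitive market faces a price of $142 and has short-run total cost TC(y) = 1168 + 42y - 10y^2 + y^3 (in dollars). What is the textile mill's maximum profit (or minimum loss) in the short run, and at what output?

Profit = -$168 at y = 10

AVC = 42 - 10y + y^2 has its minimum $17 at y = 5; price $142 clears that bar, so the firm operates.
With MC = 42 - 20y + 3y^2, P = MC on the upward-sloping part at y* = 10.
TR = 142·10 = 1420. TC = 1168 + 420 = 1588. Profit = 1420 − 1588 = -$168.
By producing, the firm covers all variable cost plus $1000 of fixed cost; shutting down would lose the full $1168.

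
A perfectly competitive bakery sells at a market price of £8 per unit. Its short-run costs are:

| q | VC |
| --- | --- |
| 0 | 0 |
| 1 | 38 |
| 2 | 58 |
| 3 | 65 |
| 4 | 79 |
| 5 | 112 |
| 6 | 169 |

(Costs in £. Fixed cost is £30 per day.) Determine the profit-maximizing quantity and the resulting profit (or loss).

q = 0 (shut down); profit = -£30

Compute π = P·q − TC at each output: q=0: -30; q=1: -60; q=2: -72; q=3: -71; q=4: -77; q=5: -102; q=6: -151.
Profit is highest at q = 0. Equivalently, the lowest AVC in the table is 79/4 ≈ £19.75 at q = 4, and P = £8 falls below it — price never covers variable cost, so the firm shuts down and loses only its fixed cost.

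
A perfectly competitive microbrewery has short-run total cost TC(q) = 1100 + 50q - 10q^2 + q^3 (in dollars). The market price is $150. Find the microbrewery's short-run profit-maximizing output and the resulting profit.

AVC = 50 - 10q + q^2 has its minimum $25 at q = 5; price $150 clears that bar, so the firm operates.
With MC = 50 - 20q + 3q^2, P = MC on the upward-sloping part at q* = 10.
TR = 150·10 = 1500. TC = 1100 + 500 = 1600. Profit = 1500 − 1600 = -$100.
That loss of $100 beats the $1100 the firm would lose by shutting down; producing recovers $1000 of fixed cost.

Profit = -$100 at q = 10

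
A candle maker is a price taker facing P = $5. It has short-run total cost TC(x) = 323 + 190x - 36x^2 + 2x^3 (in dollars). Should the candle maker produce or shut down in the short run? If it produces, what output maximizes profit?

From TC, MC = TC'(x) = 190 - 72x + 6x^2 and AVC = VC/x = 190 - 36x + 2x^2.
AVC hits its minimum where MC = AVC, at x = 9, giving min AVC = 190 - 36·9 + 2·9^2 = $28.
With P < min AVC ($5 < $28), every unit sold adds to the loss.
The firm minimizes its loss by shutting down and losing only its fixed cost of $323.

Shut down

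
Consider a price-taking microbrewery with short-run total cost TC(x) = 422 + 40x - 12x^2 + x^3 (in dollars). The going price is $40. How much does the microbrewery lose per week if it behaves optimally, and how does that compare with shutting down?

Profit = -$166 at x = 8

AVC = 40 - 12x + x^2; min AVC = $4 at x = 6. Since P = $40 ≥ min AVC, the firm produces.
MC = 40 - 24x + 3x^2. Setting P = MC and taking the root on the rising branch gives x* = 8.
TR = 40·8 = 320. TC = 422 + 64 = 486. Profit = 320 − 486 = -$166.
That loss of $166 beats the $422 the firm would lose by shutting down; producing recovers $256 of fixed cost.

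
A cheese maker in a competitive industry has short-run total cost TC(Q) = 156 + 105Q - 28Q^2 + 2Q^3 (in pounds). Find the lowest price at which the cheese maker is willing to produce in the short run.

The firm shuts down when price falls below the minimum of average variable cost. AVC = VC/Q = 105 - 28Q + 2Q^2.
At the minimum of AVC, MC = AVC. MC = 105 - 56Q + 6Q^2; setting MC = AVC gives 4Q^2 - 28Q = 0, so Q = 7. min AVC = 7.
For P < £7 the firm produces nothing.

£7 per unit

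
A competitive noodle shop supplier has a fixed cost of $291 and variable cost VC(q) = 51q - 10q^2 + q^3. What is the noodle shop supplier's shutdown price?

$26 per unit

The firm shuts down when price falls below the minimum of average variable cost. AVC = VC/q = 51 - 10q + q^2.
dAVC/dq = -10 + 2q = 0 gives q = 5. min AVC = 51 - 10·5 + 5^2 = 26.
The firm shuts down for any P below $26.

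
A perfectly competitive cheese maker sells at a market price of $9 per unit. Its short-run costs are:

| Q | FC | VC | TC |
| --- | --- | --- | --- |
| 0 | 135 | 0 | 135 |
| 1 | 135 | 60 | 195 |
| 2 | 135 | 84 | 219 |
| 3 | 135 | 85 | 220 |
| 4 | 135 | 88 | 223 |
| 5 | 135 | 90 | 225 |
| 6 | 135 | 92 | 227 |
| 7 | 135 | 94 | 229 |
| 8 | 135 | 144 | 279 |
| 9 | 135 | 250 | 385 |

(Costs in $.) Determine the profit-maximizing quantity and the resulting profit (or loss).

Q = 0 (shut down); profit = -$135

Tabulate TR − TC: Q=0: -135; Q=1: -186; Q=2: -201; Q=3: -193; Q=4: -187; Q=5: -180; Q=6: -173; Q=7: -166; Q=8: -207; Q=9: -304.
Profit is highest at Q = 0. Equivalently, the lowest AVC in the table is 94/7 ≈ $13.43 at Q = 7, and P = $9 falls below it — price never covers variable cost, so the firm shuts down and loses only its fixed cost.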